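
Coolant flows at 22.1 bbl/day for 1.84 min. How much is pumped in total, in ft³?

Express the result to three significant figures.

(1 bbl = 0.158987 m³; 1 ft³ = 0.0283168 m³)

0.159 ft³

22.1 bbl/day → 4.06668×10⁻⁵ m³/s
1.84 min → 110.4 s
V = Q × t = 4.06668×10⁻⁵ × 110.4 = 0.00448961 m³
In ft³: 0.00448961 / 0.0283168 = 0.158549 ft³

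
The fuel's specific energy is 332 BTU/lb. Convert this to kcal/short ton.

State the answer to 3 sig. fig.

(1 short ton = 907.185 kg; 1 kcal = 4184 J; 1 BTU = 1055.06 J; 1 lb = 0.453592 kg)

1.67×10⁵ kcal/short ton

332 BTU/lb × 1055.06 J/BTU ÷ 0.453592 kg/lb = 772236 J/kg
772236 J/kg ÷ 4184 J/kcal × 907.185 kg/short ton = 167438 kcal/short ton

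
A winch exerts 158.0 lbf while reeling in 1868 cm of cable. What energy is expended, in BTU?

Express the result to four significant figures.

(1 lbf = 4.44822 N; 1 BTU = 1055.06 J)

12.44 BTU

158.0 lbf × 4.44822 = 702.819 N
1868 cm × 0.01 = 18.68 m
W = F × d = 702.819 N × 18.68 m = 13128.7 J
13128.7 J ÷ (1055.06 J/BTU) = 12.4436 BTU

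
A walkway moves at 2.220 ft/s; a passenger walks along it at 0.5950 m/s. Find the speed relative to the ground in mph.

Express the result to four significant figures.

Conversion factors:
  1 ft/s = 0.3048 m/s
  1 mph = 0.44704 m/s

2.845 mph

2.220 ft/s × 0.3048 = 0.676656 m/s
0.5950 m/s (already m/s)
Sum: 0.676656 + 0.595 = 1.27166 m/s
In mph: 1.27166 / 0.44704 = 2.84462 mph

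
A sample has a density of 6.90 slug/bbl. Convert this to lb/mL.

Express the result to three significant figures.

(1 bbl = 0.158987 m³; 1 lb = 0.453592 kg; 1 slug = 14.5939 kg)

6.90 slug/bbl × 14.5939 kg/slug ÷ 0.158987 m³/bbl = 633.372 kg/m³
633.372 kg/m³ ÷ 0.453592 kg/lb × 10⁻⁶ m³/mL = 0.00139635 lb/mL

0.00140 lb/mL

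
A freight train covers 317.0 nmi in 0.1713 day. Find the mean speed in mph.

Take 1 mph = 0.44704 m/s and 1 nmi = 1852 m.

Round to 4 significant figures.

88.73 mph

317.0 nmi × 1852 = 587084 m
0.1713 day × 86400 = 14800.3 s
v = d / t = 587084 m / 14800.3 s = 39.667 m/s
39.667 m/s ÷ (0.44704 m/s/mph) = 88.7326 mph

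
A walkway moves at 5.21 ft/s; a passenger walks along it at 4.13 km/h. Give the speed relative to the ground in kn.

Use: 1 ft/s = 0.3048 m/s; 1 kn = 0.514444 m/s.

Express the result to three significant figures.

5.32 kn

5.21 ft/s × 0.3048 → 1.58801 m/s
4.13 km/h × (1/3.6) → 1.14722 m/s
Combined: 1.58801 + 1.14722 = 2.73523 m/s
In kn: 2.73523 / 0.514444 = 5.31687 kn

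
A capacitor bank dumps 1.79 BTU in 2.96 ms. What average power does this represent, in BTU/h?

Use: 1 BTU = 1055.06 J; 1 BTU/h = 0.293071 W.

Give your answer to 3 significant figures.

1.79 BTU × 1055.06 = 1888.56 J
2.96 ms × 0.001 = 0.00296 s
P = E / t = 1888.56 J / 0.00296 s = 638027 W
638027 W ÷ (0.293071 W/BTU/h) = 2.17704×10⁶ BTU/h

2.18×10⁶ BTU/h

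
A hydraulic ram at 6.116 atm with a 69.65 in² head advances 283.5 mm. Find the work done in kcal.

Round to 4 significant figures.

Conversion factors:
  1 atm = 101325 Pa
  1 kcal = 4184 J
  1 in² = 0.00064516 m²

6.116 atm → 619704 Pa
69.65 in² → 0.0449354 m²
F = P × A = 619704 × 0.0449354 = 27846.6 N
283.5 mm → 0.2835 m
W = F × d = 27846.6 × 0.2835 = 7894.51 J
In kcal: 7894.51 / 4184 = 1.88683 kcal

1.887 kcal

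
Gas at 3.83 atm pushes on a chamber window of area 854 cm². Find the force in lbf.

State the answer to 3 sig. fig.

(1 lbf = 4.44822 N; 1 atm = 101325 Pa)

7450 lbf

3.83 atm × 101325 → 388075 Pa
854 cm² × 0.0001 → 0.0854 m²
F = P × A = 388075 Pa × 0.0854 m² = 33141.6 N
33141.6 N ÷ (4.44822 N/lbf) = 7450.53 lbf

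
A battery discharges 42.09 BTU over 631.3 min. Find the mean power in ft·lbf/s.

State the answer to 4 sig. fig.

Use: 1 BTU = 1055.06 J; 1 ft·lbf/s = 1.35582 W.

42.09 BTU × 1055.06 = 44407.5 J
631.3 min × 60 = 37878 s
P = E / t = 44407.5 J / 37878 s = 1.17238 W
1.17238 W ÷ (1.35582 W/ft·lbf/s) = 0.864702 ft·lbf/s

0.8647 ft·lbf/s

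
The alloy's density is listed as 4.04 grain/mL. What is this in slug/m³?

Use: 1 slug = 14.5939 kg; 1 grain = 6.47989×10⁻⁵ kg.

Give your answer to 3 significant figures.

4.04 grain/mL × 6.47989×10⁻⁵ kg/grain ÷ 10⁻⁶ m³/mL = 261.788 kg/m³
261.788 kg/m³ ÷ 14.5939 kg/slug = 17.9382 slug/m³

17.9 slug/m³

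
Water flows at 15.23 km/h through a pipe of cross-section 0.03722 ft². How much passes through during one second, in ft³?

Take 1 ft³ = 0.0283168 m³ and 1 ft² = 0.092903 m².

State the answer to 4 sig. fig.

0.5166 ft³

15.23 km/h × (1/3.6) = 4.23056 m/s
0.03722 ft² × 0.092903 = 0.00345785 m²
V = v × A × t = 4.23056 m/s × 0.00345785 m² × 1 s = 0.0146286 m³
0.0146286 m³ ÷ (0.0283168 m³/ft³) = 0.516605 ft³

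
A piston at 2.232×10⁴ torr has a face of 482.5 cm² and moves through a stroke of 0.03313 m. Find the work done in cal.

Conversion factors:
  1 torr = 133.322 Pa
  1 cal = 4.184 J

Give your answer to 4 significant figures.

1137 cal

2.232×10⁴ torr → 2.97575×10⁶ Pa
482.5 cm² → 0.04825 m²
F = P × A = 2.97575×10⁶ × 0.04825 = 143580 N
W = F × d = 143580 × 0.03313 = 4756.81 J
In cal: 4756.81 / 4.184 = 1136.9 cal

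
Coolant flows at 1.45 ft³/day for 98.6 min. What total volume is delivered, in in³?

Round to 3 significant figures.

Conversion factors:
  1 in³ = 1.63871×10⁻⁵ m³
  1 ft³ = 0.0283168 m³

172 in³

1.45 ft³/day → 4.75224×10⁻⁷ m³/s
98.6 min → 5916 s
V = Q × t = 4.75224×10⁻⁷ × 5916 = 0.00281143 m³
In in³: 0.00281143 / 1.63871×10⁻⁵ = 171.564 in³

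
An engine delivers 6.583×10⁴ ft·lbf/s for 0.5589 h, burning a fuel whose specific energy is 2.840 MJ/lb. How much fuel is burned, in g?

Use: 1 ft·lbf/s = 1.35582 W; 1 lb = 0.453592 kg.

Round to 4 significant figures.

6.583×10⁴ ft·lbf/s → 89253.6 W
0.5589 h → 2012.04 s
E = P × t = 89253.6 × 2012.04 = 1.79582×10⁸ J
2.840 MJ/lb → 6.26113×10⁶ J/kg
m = E / e_s = 1.79582×10⁸ / 6.26113×10⁶ = 28.682 kg
In g: 28.682 / 0.001 = 28682 g

2.868×10⁴ g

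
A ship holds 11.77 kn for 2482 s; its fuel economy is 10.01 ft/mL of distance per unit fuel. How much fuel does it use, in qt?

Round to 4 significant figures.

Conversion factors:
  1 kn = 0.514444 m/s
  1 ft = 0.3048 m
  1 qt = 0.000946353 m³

5.205 qt

11.77 kn → 6.05501 m/s
d = v × t = 6.05501 × 2482 = 15028.5 m
10.01 ft/mL → 3.05105×10⁶ m/m³
V = d / (distance per unit fuel) = 15028.5 / 3.05105×10⁶ = 0.00492568 m³
In qt: 0.00492568 / 0.000946353 = 5.20491 qt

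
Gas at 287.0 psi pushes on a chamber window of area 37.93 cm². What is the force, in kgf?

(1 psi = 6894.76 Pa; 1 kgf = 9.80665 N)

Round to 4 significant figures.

765.4 kgf

287.0 psi × 6894.76 = 1.9788×10⁶ Pa
37.93 cm² × 0.0001 = 0.003793 m²
F = P × A = 1.9788×10⁶ Pa × 0.003793 m² = 7505.59 N
7505.59 N ÷ (9.80665 N/kgf) = 765.357 kgf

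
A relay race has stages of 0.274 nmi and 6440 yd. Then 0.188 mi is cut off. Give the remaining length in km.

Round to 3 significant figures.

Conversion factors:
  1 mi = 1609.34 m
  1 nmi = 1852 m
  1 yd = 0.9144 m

0.274 nmi × 1852 = 507.448 m
6440 yd × 0.9144 = 5888.74 m
0.188 mi × 1609.34 = 302.556 m
Sum: 507.448 + 5888.74 − 302.556 = 6093.63 m
In km: 6093.63 / 1000 = 6.09363 km

6.09 km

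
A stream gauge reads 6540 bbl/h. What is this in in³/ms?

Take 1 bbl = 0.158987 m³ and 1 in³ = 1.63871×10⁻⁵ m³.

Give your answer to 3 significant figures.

6540 bbl/h × 0.158987 m³/bbl ÷ 3600 s/h = 0.288826 m³/s
0.288826 m³/s ÷ 1.63871×10⁻⁵ m³/in³ × 0.001 s/ms = 17.6252 in³/ms

17.6 in³/ms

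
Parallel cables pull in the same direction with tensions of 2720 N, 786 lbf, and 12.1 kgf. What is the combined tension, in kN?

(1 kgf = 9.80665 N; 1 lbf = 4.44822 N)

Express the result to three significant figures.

2720 N (already N)
786 lbf × 4.44822 → 3496.3 N
12.1 kgf × 9.80665 → 118.66 N
Combined: 2720 + 3496.3 + 118.66 = 6334.96 N
In kN: 6334.96 / 1000 = 6.33496 kN

6.33 kN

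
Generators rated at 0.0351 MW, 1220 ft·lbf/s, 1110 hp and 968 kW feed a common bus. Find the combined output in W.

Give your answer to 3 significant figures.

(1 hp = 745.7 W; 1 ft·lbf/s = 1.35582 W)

1.83×10⁶ W

0.0351 MW × 1000000 → 35100 W
1220 ft·lbf/s × 1.35582 → 1654.1 W
1110 hp × 745.7 → 827727 W
968 kW × 1000 → 968000 W
Total: 35100 + 1654.1 + 827727 + 968000 = 1.83248×10⁶ W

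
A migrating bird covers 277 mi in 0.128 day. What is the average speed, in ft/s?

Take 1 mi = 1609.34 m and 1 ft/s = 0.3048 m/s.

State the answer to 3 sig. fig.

132 ft/s

277 mi × 1609.34 → 445787 m
0.128 day × 86400 → 11059.2 s
v = d / t = 445787 m / 11059.2 s = 40.3092 m/s
40.3092 m/s ÷ (0.3048 m/s/ft/s) = 132.248 ft/s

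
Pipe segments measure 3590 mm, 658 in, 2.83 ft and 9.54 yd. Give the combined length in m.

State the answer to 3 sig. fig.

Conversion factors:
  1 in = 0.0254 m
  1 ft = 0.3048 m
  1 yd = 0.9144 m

29.9 m

3590 mm × 0.001 = 3.59 m
658 in × 0.0254 = 16.7132 m
2.83 ft × 0.3048 = 0.862584 m
9.54 yd × 0.9144 = 8.72338 m
Sum: 3.59 + 16.7132 + 0.862584 + 8.72338 = 29.8892 m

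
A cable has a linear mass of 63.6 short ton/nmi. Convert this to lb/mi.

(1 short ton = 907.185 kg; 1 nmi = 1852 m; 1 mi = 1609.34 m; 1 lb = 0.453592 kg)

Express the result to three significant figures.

1.11×10⁵ lb/mi

63.6 short ton/nmi × 907.185 kg/short ton ÷ 1852 m/nmi = 31.1539 kg/m
31.1539 kg/m ÷ 0.453592 kg/lb × 1609.34 m/mi = 110534 lb/mi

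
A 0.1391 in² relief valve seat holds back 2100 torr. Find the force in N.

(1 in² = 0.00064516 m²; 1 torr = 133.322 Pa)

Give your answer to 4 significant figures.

25.13 N

2100 torr × 133.322 → 279976 Pa
0.1391 in² × 0.00064516 → 8.97418×10⁻⁵ m²
F = P × A = 279976 Pa × 8.97418×10⁻⁵ m² = 25.1256 N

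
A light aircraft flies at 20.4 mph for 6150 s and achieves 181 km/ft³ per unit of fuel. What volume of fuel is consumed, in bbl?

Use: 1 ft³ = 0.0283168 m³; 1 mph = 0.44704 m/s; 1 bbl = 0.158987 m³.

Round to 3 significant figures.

0.0552 bbl

20.4 mph → 9.11962 m/s
d = v × t = 9.11962 × 6150 = 56085.7 m
181 km/ft³ → 6.39197×10⁶ m/m³
V = d / (distance per unit fuel) = 56085.7 / 6.39197×10⁶ = 0.0087744 m³
In bbl: 0.0087744 / 0.158987 = 0.0551894 bbl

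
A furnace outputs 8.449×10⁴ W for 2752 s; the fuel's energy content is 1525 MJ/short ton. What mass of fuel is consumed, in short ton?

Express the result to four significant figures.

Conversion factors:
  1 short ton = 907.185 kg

E = P × t = 84490 × 2752 = 2.32516×10⁸ J
1525 MJ/short ton → 1.68102×10⁶ J/kg
m = E / e_s = 2.32516×10⁸ / 1.68102×10⁶ = 138.318 kg
In short ton: 138.318 / 907.185 = 0.152469 short ton

0.1525 short ton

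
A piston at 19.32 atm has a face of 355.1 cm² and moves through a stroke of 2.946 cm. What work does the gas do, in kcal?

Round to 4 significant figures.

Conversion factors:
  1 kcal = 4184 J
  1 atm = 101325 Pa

19.32 atm → 1.9576×10⁶ Pa
355.1 cm² → 0.03551 m²
F = P × A = 1.9576×10⁶ × 0.03551 = 69514.4 N
2.946 cm → 0.02946 m
W = F × d = 69514.4 × 0.02946 = 2047.89 J
In kcal: 2047.89 / 4184 = 0.489457 kcal

0.4895 kcal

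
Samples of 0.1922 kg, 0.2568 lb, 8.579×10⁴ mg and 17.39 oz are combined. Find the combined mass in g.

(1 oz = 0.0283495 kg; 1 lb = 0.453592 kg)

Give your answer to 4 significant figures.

0.1922 kg (already kg)
0.2568 lb × 0.453592 → 0.116482 kg
8.579×10⁴ mg × 10⁻⁶ → 0.08579 kg
17.39 oz × 0.0283495 → 0.492998 kg
Sum: 0.1922 + 0.116482 + 0.08579 + 0.492998 = 0.88747 kg
In g: 0.88747 / 0.001 = 887.47 g

887.5 g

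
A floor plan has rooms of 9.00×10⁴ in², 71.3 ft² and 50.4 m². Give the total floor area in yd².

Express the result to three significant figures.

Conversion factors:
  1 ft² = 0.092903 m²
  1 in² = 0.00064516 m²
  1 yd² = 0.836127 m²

138 yd²

9.00×10⁴ in² × 0.00064516 = 58.0644 m²
71.3 ft² × 0.092903 = 6.62398 m²
50.4 m² (already m²)
Sum: 58.0644 + 6.62398 + 50.4 = 115.088 m²
In yd²: 115.088 / 0.836127 = 137.644 yd²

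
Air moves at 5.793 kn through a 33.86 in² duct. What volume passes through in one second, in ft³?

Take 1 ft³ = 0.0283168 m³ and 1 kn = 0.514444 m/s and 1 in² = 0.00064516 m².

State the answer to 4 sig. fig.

5.793 kn × 0.514444 = 2.98017 m/s
33.86 in² × 0.00064516 = 0.0218451 m²
V = v × A × t = 2.98017 m/s × 0.0218451 m² × 1 s = 0.0651021 m³
0.0651021 m³ ÷ (0.0283168 m³/ft³) = 2.29906 ft³

2.299 ft³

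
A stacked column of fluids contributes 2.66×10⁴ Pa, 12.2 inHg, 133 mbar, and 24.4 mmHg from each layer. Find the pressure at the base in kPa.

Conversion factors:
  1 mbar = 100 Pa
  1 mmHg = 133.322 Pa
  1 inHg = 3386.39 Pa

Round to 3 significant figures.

2.66×10⁴ Pa (already Pa)
12.2 inHg × 3386.39 = 41314 Pa
133 mbar × 100 = 13300 Pa
24.4 mmHg × 133.322 = 3253.06 Pa
Sum: 26600 + 41314 + 13300 + 3253.06 = 84467.1 Pa
In kPa: 84467.1 / 1000 = 84.4671 kPa

84.5 kPa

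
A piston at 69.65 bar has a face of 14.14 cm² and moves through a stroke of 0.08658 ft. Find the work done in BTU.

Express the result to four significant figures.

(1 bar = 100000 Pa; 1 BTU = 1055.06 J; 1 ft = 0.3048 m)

0.2463 BTU

69.65 bar → 6.965×10⁶ Pa
14.14 cm² → 0.001414 m²
F = P × A = 6.965×10⁶ × 0.001414 = 9848.51 N
0.08658 ft → 0.0263896 m
W = F × d = 9848.51 × 0.0263896 = 259.898 J
In BTU: 259.898 / 1055.06 = 0.246335 BTU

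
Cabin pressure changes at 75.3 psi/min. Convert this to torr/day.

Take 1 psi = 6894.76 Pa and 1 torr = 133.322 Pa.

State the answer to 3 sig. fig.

5.61×10⁶ torr/day

75.3 psi/min × 6894.76 Pa/psi ÷ 60 s/min = 8652.92 Pa/s
8652.92 Pa/s ÷ 133.322 Pa/torr × 86400 s/day = 5.60757×10⁶ torr/day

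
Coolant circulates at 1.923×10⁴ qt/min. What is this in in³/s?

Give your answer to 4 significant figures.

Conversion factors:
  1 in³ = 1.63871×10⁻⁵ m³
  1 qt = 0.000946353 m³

1.923×10⁴ qt/min × 0.000946353 m³/qt ÷ 60 s/min = 0.303306 m³/s
0.303306 m³/s ÷ 1.63871×10⁻⁵ m³/in³ = 18508.8 in³/s

1.851×10⁴ in³/s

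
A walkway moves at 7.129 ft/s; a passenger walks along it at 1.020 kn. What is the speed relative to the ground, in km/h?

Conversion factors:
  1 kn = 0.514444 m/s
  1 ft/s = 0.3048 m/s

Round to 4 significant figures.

9.712 km/h

7.129 ft/s × 0.3048 = 2.17292 m/s
1.020 kn × 0.514444 = 0.524733 m/s
Total: 2.17292 + 0.524733 = 2.69765 m/s
In km/h: 2.69765 / (1/3.6) = 9.71154 km/h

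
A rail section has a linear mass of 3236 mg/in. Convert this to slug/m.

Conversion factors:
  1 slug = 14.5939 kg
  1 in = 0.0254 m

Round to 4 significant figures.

0.008730 slug/m

3236 mg/in × 10⁻⁶ kg/mg ÷ 0.0254 m/in = 0.127402 kg/m
0.127402 kg/m ÷ 14.5939 kg/slug = 0.00872981 slug/m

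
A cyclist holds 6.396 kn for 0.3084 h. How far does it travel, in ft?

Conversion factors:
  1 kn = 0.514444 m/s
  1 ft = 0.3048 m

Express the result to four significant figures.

6.396 kn × 0.514444 = 3.29038 m/s
0.3084 h × 3600 = 1110.24 s
d = v × t = 3.29038 m/s × 1110.24 s = 3653.11 m
3653.11 m ÷ (0.3048 m/ft) = 11985.3 ft

1.199×10⁴ ft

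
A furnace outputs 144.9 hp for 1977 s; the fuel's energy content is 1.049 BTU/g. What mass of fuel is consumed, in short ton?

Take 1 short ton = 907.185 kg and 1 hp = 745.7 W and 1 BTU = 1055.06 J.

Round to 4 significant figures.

0.2128 short ton

144.9 hp → 108052 W
E = P × t = 108052 × 1977 = 2.13619×10⁸ J
1.049 BTU/g → 1.10676×10⁶ J/kg
m = E / e_s = 2.13619×10⁸ / 1.10676×10⁶ = 193.013 kg
In short ton: 193.013 / 907.185 = 0.21276 short ton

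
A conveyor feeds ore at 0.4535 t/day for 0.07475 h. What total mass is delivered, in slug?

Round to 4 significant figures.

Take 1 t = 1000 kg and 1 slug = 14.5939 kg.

0.09678 slug

0.4535 t/day → 0.00524884 kg/s
0.07475 h → 269.1 s
m = ṁ × t = 0.00524884 × 269.1 = 1.41246 kg
In slug: 1.41246 / 14.5939 = 0.0967843 slug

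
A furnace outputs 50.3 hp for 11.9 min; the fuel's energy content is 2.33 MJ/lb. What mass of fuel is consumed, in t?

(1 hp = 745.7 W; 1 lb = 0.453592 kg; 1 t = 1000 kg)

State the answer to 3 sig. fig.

50.3 hp → 37508.7 W
11.9 min → 714 s
E = P × t = 37508.7 × 714 = 2.67812×10⁷ J
2.33 MJ/lb → 5.13677×10⁶ J/kg
m = E / e_s = 2.67812×10⁷ / 5.13677×10⁶ = 5.21363 kg
In t: 5.21363 / 1000 = 0.00521363 t

0.00521 t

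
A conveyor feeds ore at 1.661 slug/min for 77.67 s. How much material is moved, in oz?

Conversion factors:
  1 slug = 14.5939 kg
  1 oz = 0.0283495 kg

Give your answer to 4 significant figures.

1107 oz

1.661 slug/min → 0.404008 kg/s
m = ṁ × t = 0.404008 × 77.67 = 31.3793 kg
In oz: 31.3793 / 0.0283495 = 1106.87 oz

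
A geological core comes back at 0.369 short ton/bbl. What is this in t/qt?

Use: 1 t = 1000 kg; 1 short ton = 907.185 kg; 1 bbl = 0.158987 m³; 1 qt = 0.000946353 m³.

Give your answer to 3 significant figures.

0.369 short ton/bbl × 907.185 kg/short ton ÷ 0.158987 m³/bbl = 2105.53 kg/m³
2105.53 kg/m³ ÷ 1000 kg/t × 0.000946353 m³/qt = 0.00199257 t/qt

0.00199 t/qt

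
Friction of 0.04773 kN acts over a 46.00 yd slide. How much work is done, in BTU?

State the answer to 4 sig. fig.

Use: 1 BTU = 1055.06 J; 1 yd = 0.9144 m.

0.04773 kN × 1000 = 47.73 N
46.00 yd × 0.9144 = 42.0624 m
W = F × d = 47.73 N × 42.0624 m = 2007.64 J
2007.64 J ÷ (1055.06 J/BTU) = 1.90287 BTU

1.903 BTU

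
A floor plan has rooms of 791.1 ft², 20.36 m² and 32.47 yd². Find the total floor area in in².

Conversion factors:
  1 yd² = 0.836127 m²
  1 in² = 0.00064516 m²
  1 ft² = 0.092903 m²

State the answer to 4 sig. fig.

1.876×10⁵ in²

791.1 ft² × 0.092903 → 73.4956 m²
20.36 m² (already m²)
32.47 yd² × 0.836127 → 27.149 m²
Combined: 73.4956 + 20.36 + 27.149 = 121.005 m²
In in²: 121.005 / 0.00064516 = 187558 in²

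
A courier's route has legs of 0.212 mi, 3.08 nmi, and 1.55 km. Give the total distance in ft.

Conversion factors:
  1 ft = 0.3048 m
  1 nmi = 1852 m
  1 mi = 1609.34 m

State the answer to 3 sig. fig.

2.49×10⁴ ft

0.212 mi × 1609.34 = 341.18 m
3.08 nmi × 1852 = 5704.16 m
1.55 km × 1000 = 1550 m
Total: 341.18 + 5704.16 + 1550 = 7595.34 m
In ft: 7595.34 / 0.3048 = 24919.1 ft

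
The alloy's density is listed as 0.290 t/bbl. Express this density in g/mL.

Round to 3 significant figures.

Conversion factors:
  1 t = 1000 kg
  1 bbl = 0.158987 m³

1.82 g/mL

0.290 t/bbl × 1000 kg/t ÷ 0.158987 m³/bbl = 1824.05 kg/m³
1824.05 kg/m³ ÷ 0.001 kg/g × 10⁻⁶ m³/mL = 1.82405 g/mL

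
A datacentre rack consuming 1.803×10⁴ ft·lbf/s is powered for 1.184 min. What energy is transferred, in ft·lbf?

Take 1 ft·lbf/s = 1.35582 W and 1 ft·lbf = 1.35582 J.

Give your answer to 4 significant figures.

1.281×10⁶ ft·lbf

1.803×10⁴ ft·lbf/s × 1.35582 → 24445.4 W
1.184 min × 60 → 71.04 s
E = P × t = 24445.4 W × 71.04 s = 1.7366×10⁶ J
1.7366×10⁶ J ÷ (1.35582 J/ft·lbf) = 1.28085×10⁶ ft·lbf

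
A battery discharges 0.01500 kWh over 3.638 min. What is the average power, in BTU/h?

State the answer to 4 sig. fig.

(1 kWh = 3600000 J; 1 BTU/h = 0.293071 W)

0.01500 kWh × 3600000 → 54000 J
3.638 min × 60 → 218.28 s
P = E / t = 54000 J / 218.28 s = 247.389 W
247.389 W ÷ (0.293071 W/BTU/h) = 844.127 BTU/h

844.1 BTU/h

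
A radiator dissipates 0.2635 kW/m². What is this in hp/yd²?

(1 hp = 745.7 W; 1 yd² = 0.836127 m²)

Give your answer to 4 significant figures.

0.2955 hp/yd²

0.2635 kW/m² × 1000 W/kW = 263.5 W/m²
263.5 W/m² ÷ 745.7 W/hp × 0.836127 m²/yd² = 0.295453 hp/yd²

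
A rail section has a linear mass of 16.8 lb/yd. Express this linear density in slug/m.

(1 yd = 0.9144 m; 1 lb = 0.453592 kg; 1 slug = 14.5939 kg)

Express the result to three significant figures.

16.8 lb/yd × 0.453592 kg/lb ÷ 0.9144 m/yd = 8.33371 kg/m
8.33371 kg/m ÷ 14.5939 kg/slug = 0.571041 slug/m

0.571 slug/m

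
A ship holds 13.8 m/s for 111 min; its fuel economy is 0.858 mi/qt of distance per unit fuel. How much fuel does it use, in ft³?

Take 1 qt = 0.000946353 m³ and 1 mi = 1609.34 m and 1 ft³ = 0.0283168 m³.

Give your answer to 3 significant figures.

2.22 ft³

111 min → 6660 s
d = v × t = 13.8 × 6660 = 91908 m
0.858 mi/qt → 1.45909×10⁶ m/m³
V = d / (distance per unit fuel) = 91908 / 1.45909×10⁶ = 0.0629899 m³
In ft³: 0.0629899 / 0.0283168 = 2.22447 ft³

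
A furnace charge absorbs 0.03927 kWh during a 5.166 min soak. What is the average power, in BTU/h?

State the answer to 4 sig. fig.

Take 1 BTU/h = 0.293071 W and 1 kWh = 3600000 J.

1556 BTU/h

0.03927 kWh × 3600000 = 141372 J
5.166 min × 60 = 309.96 s
P = E / t = 141372 J / 309.96 s = 456.098 W
456.098 W ÷ (0.293071 W/BTU/h) = 1556.27 BTU/h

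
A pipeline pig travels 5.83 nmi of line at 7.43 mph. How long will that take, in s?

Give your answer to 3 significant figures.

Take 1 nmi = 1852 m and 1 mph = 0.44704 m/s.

5.83 nmi × 1852 → 10797.2 m
7.43 mph × 0.44704 → 3.32151 m/s
t = d / v = 10797.2 m / 3.32151 m/s = 3250.69 s

3250 s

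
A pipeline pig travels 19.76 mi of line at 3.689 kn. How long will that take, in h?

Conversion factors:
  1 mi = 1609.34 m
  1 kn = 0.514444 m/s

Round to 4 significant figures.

19.76 mi × 1609.34 = 31800.6 m
3.689 kn × 0.514444 = 1.89778 m/s
t = d / v = 31800.6 m / 1.89778 m/s = 16756.7 s
16756.7 s ÷ (3600 s/h) = 4.65464 h

4.655 h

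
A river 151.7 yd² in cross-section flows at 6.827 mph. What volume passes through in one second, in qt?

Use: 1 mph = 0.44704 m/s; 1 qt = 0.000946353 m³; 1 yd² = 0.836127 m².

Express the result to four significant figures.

4.091×10⁵ qt

6.827 mph × 0.44704 → 3.05194 m/s
151.7 yd² × 0.836127 → 126.84 m²
V = v × A × t = 3.05194 m/s × 126.84 m² × 1 s = 387.108 m³
387.108 m³ ÷ (0.000946353 m³/qt) = 409052 qt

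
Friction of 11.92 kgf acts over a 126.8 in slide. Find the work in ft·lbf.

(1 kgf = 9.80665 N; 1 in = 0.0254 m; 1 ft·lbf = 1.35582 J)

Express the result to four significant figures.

11.92 kgf × 9.80665 → 116.895 N
126.8 in × 0.0254 → 3.22072 m
W = F × d = 116.895 N × 3.22072 m = 376.486 J
376.486 J ÷ (1.35582 J/ft·lbf) = 277.681 ft·lbf

277.7 ft·lbf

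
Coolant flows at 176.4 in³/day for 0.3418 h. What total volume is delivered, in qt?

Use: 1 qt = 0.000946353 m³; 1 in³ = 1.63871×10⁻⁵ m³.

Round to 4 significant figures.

176.4 in³/day → 3.3457×10⁻⁸ m³/s
0.3418 h → 1230.48 s
V = Q × t = 3.3457×10⁻⁸ × 1230.48 = 4.11682×10⁻⁵ m³
In qt: 4.11682×10⁻⁵ / 0.000946353 = 0.0435019 qt

0.04350 qt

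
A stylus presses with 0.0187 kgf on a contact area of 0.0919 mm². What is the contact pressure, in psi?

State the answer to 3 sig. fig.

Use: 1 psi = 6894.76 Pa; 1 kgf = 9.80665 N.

289 psi

0.0187 kgf × 9.80665 → 0.183384 N
0.0919 mm² × 10⁻⁶ → 9.19×10⁻⁸ m²
P = F / A = 0.183384 N / 9.19×10⁻⁸ m² = 1.99547×10⁶ Pa
1.99547×10⁶ Pa ÷ (6894.76 Pa/psi) = 289.418 psi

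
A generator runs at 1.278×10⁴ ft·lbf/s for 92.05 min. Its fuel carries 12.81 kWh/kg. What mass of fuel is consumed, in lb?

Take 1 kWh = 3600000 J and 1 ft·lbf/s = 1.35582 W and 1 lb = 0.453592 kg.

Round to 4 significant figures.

4.575 lb

1.278×10⁴ ft·lbf/s → 17327.4 W
92.05 min → 5523 s
E = P × t = 17327.4 × 5523 = 9.56992×10⁷ J
12.81 kWh/kg → 4.6116×10⁷ J/kg
m = E / e_s = 9.56992×10⁷ / 4.6116×10⁷ = 2.07518 kg
In lb: 2.07518 / 0.453592 = 4.57499 lb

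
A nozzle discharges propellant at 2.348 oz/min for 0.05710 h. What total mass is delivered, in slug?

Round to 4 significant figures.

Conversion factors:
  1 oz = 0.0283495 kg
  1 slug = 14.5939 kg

2.348 oz/min → 0.00110941 kg/s
0.05710 h → 205.56 s
m = ṁ × t = 0.00110941 × 205.56 = 0.22805 kg
In slug: 0.22805 / 14.5939 = 0.0156264 slug

0.01563 slug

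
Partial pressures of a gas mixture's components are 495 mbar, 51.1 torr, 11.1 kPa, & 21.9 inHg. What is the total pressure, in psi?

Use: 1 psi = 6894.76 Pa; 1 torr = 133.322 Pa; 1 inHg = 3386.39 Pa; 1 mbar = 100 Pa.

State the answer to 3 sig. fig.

495 mbar × 100 = 49500 Pa
51.1 torr × 133.322 = 6812.75 Pa
11.1 kPa × 1000 = 11100 Pa
21.9 inHg × 3386.39 = 74161.9 Pa
Sum: 49500 + 6812.75 + 11100 + 74161.9 = 141575 Pa
In psi: 141575 / 6894.76 = 20.5337 psi

20.5 psi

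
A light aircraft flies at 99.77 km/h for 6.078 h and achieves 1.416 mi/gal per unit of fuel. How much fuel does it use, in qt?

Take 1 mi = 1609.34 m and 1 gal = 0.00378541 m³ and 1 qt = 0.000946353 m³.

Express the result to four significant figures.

99.77 km/h → 27.7139 m/s
6.078 h → 21880.8 s
d = v × t = 27.7139 × 21880.8 = 606402 m
1.416 mi/gal → 602002 m/m³
V = d / (distance per unit fuel) = 606402 / 602002 = 1.00731 m³
In qt: 1.00731 / 0.000946353 = 1064.41 qt

1064 qt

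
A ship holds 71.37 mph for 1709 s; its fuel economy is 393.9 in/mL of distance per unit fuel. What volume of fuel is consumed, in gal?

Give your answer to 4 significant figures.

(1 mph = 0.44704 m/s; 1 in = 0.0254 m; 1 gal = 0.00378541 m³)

71.37 mph → 31.9052 m/s
d = v × t = 31.9052 × 1709 = 54526 m
393.9 in/mL → 1.00051×10⁷ m/m³
V = d / (distance per unit fuel) = 54526 / 1.00051×10⁷ = 0.00544982 m³
In gal: 0.00544982 / 0.00378541 = 1.43969 gal

1.440 gal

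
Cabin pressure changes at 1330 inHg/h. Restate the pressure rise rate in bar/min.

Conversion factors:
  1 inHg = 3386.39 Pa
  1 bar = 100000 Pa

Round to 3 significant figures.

0.751 bar/min

1330 inHg/h × 3386.39 Pa/inHg ÷ 3600 s/h = 1251.08 Pa/s
1251.08 Pa/s ÷ 100000 Pa/bar × 60 s/min = 0.750648 bar/min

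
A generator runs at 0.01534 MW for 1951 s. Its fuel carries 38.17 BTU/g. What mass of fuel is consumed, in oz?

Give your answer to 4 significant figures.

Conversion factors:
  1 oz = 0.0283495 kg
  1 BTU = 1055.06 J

0.01534 MW → 15340 W
E = P × t = 15340 × 1951 = 2.99283×10⁷ J
38.17 BTU/g → 4.02716×10⁷ J/kg
m = E / e_s = 2.99283×10⁷ / 4.02716×10⁷ = 0.743161 kg
In oz: 0.743161 / 0.0283495 = 26.2143 oz

26.21 oz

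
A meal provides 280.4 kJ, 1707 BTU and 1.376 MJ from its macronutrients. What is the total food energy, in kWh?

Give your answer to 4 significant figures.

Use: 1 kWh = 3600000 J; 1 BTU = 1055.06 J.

0.9604 kWh

280.4 kJ × 1000 → 280400 J
1707 BTU × 1055.06 → 1.80099×10⁶ J
1.376 MJ × 1000000 → 1.376×10⁶ J
Sum: 280400 + 1.80099×10⁶ + 1.376×10⁶ = 3.45739×10⁶ J
In kWh: 3.45739×10⁶ / 3600000 = 0.960386 kWh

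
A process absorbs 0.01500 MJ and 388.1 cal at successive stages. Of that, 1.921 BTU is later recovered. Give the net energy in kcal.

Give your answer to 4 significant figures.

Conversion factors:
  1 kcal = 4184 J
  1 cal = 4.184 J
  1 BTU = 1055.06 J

0.01500 MJ × 1000000 = 15000 J
388.1 cal × 4.184 = 1623.81 J
1.921 BTU × 1055.06 = 2026.77 J
Sum: 15000 + 1623.81 − 2026.77 = 14597 J
In kcal: 14597 / 4184 = 3.48877 kcal

3.489 kcal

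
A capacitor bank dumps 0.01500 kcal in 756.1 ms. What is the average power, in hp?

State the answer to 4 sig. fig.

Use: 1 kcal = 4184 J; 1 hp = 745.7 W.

0.1113 hp

0.01500 kcal × 4184 → 62.76 J
756.1 ms × 0.001 → 0.7561 s
P = E / t = 62.76 J / 0.7561 s = 83.0049 W
83.0049 W ÷ (745.7 W/hp) = 0.111311 hp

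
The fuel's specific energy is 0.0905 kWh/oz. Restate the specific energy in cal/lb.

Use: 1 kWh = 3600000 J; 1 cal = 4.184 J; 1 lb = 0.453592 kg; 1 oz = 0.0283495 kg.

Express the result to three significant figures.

1.25×10⁶ cal/lb

0.0905 kWh/oz × 3600000 J/kWh ÷ 0.0283495 kg/oz = 1.14923×10⁷ J/kg
1.14923×10⁷ J/kg ÷ 4.184 J/cal × 0.453592 kg/lb = 1.24589×10⁶ cal/lb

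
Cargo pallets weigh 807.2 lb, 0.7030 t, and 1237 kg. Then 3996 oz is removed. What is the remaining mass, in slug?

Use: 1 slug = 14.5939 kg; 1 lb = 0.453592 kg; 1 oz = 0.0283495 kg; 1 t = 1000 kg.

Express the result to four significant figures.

150.3 slug

807.2 lb × 0.453592 → 366.139 kg
0.7030 t × 1000 → 703 kg
1237 kg (already kg)
3996 oz × 0.0283495 → 113.285 kg
Sum: 366.139 + 703 + 1237 − 113.285 = 2192.85 kg
In slug: 2192.85 / 14.5939 = 150.258 slug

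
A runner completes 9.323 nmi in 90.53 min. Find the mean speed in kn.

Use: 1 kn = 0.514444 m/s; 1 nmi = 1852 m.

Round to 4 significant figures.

9.323 nmi × 1852 = 17266.2 m
90.53 min × 60 = 5431.8 s
v = d / t = 17266.2 m / 5431.8 s = 3.17873 m/s
3.17873 m/s ÷ (0.514444 m/s/kn) = 6.17896 kn

6.179 kn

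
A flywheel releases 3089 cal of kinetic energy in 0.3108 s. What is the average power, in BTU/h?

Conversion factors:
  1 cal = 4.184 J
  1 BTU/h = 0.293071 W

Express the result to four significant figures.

3089 cal × 4.184 → 12924.4 J
P = E / t = 12924.4 J / 0.3108 s = 41584.3 W
41584.3 W ÷ (0.293071 W/BTU/h) = 141892 BTU/h

1.419×10⁵ BTU/h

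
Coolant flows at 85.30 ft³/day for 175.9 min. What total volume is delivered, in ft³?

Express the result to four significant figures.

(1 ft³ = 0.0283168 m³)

85.30 ft³/day → 2.79563×10⁻⁵ m³/s
175.9 min → 10554 s
V = Q × t = 2.79563×10⁻⁵ × 10554 = 0.295051 m³
In ft³: 0.295051 / 0.0283168 = 10.4196 ft³

10.42 ft³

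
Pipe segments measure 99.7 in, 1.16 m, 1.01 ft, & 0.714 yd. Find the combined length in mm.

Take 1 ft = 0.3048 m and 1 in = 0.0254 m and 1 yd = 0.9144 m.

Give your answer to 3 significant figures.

99.7 in × 0.0254 = 2.53238 m
1.16 m (already m)
1.01 ft × 0.3048 = 0.307848 m
0.714 yd × 0.9144 = 0.652882 m
Combined: 2.53238 + 1.16 + 0.307848 + 0.652882 = 4.65311 m
In mm: 4.65311 / 0.001 = 4653.11 mm

4650 mm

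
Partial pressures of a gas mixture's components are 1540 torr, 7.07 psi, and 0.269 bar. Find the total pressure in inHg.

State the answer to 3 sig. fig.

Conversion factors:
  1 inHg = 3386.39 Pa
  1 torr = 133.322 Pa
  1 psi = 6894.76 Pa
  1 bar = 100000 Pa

83.0 inHg

1540 torr × 133.322 = 205316 Pa
7.07 psi × 6894.76 = 48746 Pa
0.269 bar × 100000 = 26900 Pa
Sum: 205316 + 48746 + 26900 = 280962 Pa
In inHg: 280962 / 3386.39 = 82.968 inHg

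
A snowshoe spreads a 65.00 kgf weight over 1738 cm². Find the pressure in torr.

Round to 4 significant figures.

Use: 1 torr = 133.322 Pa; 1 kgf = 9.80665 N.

65.00 kgf × 9.80665 = 637.432 N
1738 cm² × 0.0001 = 0.1738 m²
P = F / A = 637.432 N / 0.1738 m² = 3667.62 Pa
3667.62 Pa ÷ (133.322 Pa/torr) = 27.5095 torr

27.51 torr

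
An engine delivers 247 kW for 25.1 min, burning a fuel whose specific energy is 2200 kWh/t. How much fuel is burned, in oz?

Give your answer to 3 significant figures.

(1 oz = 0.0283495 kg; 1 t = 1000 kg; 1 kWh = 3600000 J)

1660 oz

247 kW → 247000 W
25.1 min → 1506 s
E = P × t = 247000 × 1506 = 3.71982×10⁸ J
2200 kWh/t → 7.92×10⁶ J/kg
m = E / e_s = 3.71982×10⁸ / 7.92×10⁶ = 46.9674 kg
In oz: 46.9674 / 0.0283495 = 1656.73 oz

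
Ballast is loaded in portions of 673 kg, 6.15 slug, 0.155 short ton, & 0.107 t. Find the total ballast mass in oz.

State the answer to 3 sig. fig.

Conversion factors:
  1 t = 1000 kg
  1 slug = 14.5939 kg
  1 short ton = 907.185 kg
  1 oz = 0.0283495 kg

673 kg (already kg)
6.15 slug × 14.5939 = 89.7525 kg
0.155 short ton × 907.185 = 140.614 kg
0.107 t × 1000 = 107 kg
Combined: 673 + 89.7525 + 140.614 + 107 = 1010.37 kg
In oz: 1010.37 / 0.0283495 = 35639.8 oz

3.56×10⁴ oz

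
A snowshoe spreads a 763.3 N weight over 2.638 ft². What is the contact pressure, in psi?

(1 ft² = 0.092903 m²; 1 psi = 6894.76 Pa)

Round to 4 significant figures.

0.4517 psi

2.638 ft² × 0.092903 = 0.245078 m²
P = F / A = 763.3 N / 0.245078 m² = 3114.52 Pa
3114.52 Pa ÷ (6894.76 Pa/psi) = 0.451723 psi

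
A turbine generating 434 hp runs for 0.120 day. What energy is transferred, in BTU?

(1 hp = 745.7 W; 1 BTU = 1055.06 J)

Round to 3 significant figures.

434 hp × 745.7 = 323634 W
0.120 day × 86400 = 10368 s
E = P × t = 323634 W × 10368 s = 3.35544×10⁹ J
3.35544×10⁹ J ÷ (1055.06 J/BTU) = 3.18033×10⁶ BTU

3.18×10⁶ BTU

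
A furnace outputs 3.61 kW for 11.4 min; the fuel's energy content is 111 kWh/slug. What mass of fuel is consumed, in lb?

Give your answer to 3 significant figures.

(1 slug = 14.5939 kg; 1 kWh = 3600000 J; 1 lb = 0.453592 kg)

0.199 lb

3.61 kW → 3610 W
11.4 min → 684 s
E = P × t = 3610 × 684 = 2.46924×10⁶ J
111 kWh/slug → 2.73813×10⁷ J/kg
m = E / e_s = 2.46924×10⁶ / 2.73813×10⁷ = 0.0901798 kg
In lb: 0.0901798 / 0.453592 = 0.198813 lb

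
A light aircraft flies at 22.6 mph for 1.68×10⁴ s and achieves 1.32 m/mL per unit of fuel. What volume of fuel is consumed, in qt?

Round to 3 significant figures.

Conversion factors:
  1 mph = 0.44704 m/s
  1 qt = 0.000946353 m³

22.6 mph → 10.1031 m/s
d = v × t = 10.1031 × 16800 = 169732 m
1.32 m/mL → 1.32×10⁶ m/m³
V = d / (distance per unit fuel) = 169732 / 1.32×10⁶ = 0.128585 m³
In qt: 0.128585 / 0.000946353 = 135.874 qt

136 qt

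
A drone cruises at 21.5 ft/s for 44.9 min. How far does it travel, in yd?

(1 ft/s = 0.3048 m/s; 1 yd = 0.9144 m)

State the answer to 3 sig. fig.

21.5 ft/s × 0.3048 → 6.5532 m/s
44.9 min × 60 → 2694 s
d = v × t = 6.5532 m/s × 2694 s = 17654.3 m
17654.3 m ÷ (0.9144 m/yd) = 19307 yd

1.93×10⁴ yd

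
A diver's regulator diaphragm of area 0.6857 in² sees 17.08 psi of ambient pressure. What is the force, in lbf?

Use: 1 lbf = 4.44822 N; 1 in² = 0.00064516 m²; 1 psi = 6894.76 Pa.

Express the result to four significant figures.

17.08 psi × 6894.76 → 117763 Pa
0.6857 in² × 0.00064516 → 4.42386×10⁻⁴ m²
F = P × A = 117763 Pa × 4.42386×10⁻⁴ m² = 52.0967 N
52.0967 N ÷ (4.44822 N/lbf) = 11.7118 lbf

11.71 lbf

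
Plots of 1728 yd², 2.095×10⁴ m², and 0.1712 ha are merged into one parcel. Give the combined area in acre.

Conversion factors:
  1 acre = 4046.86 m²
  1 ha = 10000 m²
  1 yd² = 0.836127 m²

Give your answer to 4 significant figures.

1728 yd² × 0.836127 = 1444.83 m²
2.095×10⁴ m² (already m²)
0.1712 ha × 10000 = 1712 m²
Sum: 1444.83 + 20950 + 1712 = 24106.8 m²
In acre: 24106.8 / 4046.86 = 5.95691 acre

5.957 acre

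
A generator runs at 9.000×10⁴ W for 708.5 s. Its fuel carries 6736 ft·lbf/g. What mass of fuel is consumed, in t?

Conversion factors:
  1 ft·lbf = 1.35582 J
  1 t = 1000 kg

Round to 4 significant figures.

E = P × t = 90000 × 708.5 = 6.3765×10⁷ J
6736 ft·lbf/g → 9.1328×10⁶ J/kg
m = E / e_s = 6.3765×10⁷ / 9.1328×10⁶ = 6.98198 kg
In t: 6.98198 / 1000 = 0.00698198 t

0.006982 t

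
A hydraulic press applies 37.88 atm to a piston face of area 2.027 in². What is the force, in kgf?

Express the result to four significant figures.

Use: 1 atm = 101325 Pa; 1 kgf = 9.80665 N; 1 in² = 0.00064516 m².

37.88 atm × 101325 = 3.83819×10⁶ Pa
2.027 in² × 0.00064516 = 0.00130774 m²
F = P × A = 3.83819×10⁶ Pa × 0.00130774 m² = 5019.35 N
5019.35 N ÷ (9.80665 N/kgf) = 511.831 kgf

511.8 kgf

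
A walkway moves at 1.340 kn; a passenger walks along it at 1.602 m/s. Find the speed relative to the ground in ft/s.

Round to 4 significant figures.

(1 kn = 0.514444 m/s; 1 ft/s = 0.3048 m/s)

1.340 kn × 0.514444 = 0.689355 m/s
1.602 m/s (already m/s)
Combined: 0.689355 + 1.602 = 2.29136 m/s
In ft/s: 2.29136 / 0.3048 = 7.51759 ft/s

7.518 ft/s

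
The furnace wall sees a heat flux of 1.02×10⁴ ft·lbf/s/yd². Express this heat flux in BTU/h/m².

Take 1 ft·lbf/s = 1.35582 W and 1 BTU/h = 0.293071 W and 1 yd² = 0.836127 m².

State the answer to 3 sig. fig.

5.64×10⁴ BTU/h/m²

1.02×10⁴ ft·lbf/s/yd² × 1.35582 W/ft·lbf/s ÷ 0.836127 m²/yd² = 16539.8 W/m²
16539.8 W/m² ÷ 0.293071 W/BTU/h = 56436.2 BTU/h/m²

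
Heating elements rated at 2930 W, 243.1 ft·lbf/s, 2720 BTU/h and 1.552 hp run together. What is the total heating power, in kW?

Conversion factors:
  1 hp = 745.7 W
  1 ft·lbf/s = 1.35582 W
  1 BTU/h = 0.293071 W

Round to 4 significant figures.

5.214 kW

2930 W (already W)
243.1 ft·lbf/s × 1.35582 → 329.6 W
2720 BTU/h × 0.293071 → 797.153 W
1.552 hp × 745.7 → 1157.33 W
Sum: 2930 + 329.6 + 797.153 + 1157.33 = 5214.08 W
In kW: 5214.08 / 1000 = 5.21408 kW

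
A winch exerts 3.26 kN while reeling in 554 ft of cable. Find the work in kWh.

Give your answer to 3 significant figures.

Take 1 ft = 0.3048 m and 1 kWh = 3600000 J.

3.26 kN × 1000 → 3260 N
554 ft × 0.3048 → 168.859 m
W = F × d = 3260 N × 168.859 m = 550480 J
550480 J ÷ (3600000 J/kWh) = 0.152911 kWh

0.153 kWh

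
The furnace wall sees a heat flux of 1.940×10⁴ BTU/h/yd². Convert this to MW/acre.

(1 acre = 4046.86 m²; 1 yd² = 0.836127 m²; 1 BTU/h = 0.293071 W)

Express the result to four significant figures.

1.940×10⁴ BTU/h/yd² × 0.293071 W/BTU/h ÷ 0.836127 m²/yd² = 6799.9 W/m²
6799.9 W/m² ÷ 1000000 W/MW × 4046.86 m²/acre = 27.5182 MW/acre

27.52 MW/acre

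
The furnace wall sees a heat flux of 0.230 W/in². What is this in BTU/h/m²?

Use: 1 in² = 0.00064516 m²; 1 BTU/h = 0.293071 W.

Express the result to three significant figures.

0.230 W/in² ÷ 0.00064516 m²/in² = 356.501 W/m²
356.501 W/m² ÷ 0.293071 W/BTU/h = 1216.43 BTU/h/m²

1220 BTU/h/m²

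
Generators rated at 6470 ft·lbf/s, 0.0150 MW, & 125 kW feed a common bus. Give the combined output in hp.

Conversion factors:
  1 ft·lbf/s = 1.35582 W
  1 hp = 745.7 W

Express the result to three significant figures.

6470 ft·lbf/s × 1.35582 = 8772.16 W
0.0150 MW × 1000000 = 15000 W
125 kW × 1000 = 125000 W
Sum: 8772.16 + 15000 + 125000 = 148772 W
In hp: 148772 / 745.7 = 199.507 hp

200 hp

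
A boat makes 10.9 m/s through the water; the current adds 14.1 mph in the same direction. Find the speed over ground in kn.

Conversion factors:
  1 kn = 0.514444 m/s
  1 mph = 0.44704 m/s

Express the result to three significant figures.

10.9 m/s (already m/s)
14.1 mph × 0.44704 → 6.30326 m/s
Sum: 10.9 + 6.30326 = 17.2033 m/s
In kn: 17.2033 / 0.514444 = 33.4406 kn

33.4 kn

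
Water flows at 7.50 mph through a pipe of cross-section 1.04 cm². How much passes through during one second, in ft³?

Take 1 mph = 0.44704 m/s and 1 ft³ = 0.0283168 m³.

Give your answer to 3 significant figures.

7.50 mph × 0.44704 → 3.3528 m/s
1.04 cm² × 0.0001 → 1.04×10⁻⁴ m²
V = v × A × t = 3.3528 m/s × 1.04×10⁻⁴ m² × 1 s = 3.48691×10⁻⁴ m³
3.48691×10⁻⁴ m³ ÷ (0.0283168 m³/ft³) = 0.0123139 ft³

0.0123 ft³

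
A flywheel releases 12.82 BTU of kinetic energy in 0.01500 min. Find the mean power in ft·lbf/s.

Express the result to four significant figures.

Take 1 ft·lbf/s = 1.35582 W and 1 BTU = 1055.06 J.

1.108×10⁴ ft·lbf/s

12.82 BTU × 1055.06 → 13525.9 J
0.01500 min × 60 → 0.9 s
P = E / t = 13525.9 J / 0.9 s = 15028.8 W
15028.8 W ÷ (1.35582 W/ft·lbf/s) = 11084.7 ft·lbf/s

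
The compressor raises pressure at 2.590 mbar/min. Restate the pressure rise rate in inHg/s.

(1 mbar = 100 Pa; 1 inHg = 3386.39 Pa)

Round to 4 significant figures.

2.590 mbar/min × 100 Pa/mbar ÷ 60 s/min = 4.31667 Pa/s
4.31667 Pa/s ÷ 3386.39 Pa/inHg = 0.00127471 inHg/s

0.001275 inHg/s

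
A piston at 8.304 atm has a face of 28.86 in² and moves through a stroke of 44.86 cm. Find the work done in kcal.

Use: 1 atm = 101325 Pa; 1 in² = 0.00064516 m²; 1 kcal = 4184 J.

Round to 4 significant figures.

1.680 kcal

8.304 atm → 841403 Pa
28.86 in² → 0.0186193 m²
F = P × A = 841403 × 0.0186193 = 15666.3 N
44.86 cm → 0.4486 m
W = F × d = 15666.3 × 0.4486 = 7027.9 J
In kcal: 7027.9 / 4184 = 1.67971 kcal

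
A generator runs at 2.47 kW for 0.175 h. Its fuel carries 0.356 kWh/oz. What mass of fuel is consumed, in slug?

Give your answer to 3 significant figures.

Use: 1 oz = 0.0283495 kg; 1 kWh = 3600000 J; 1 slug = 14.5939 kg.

2.47 kW → 2470 W
0.175 h → 630 s
E = P × t = 2470 × 630 = 1.5561×10⁶ J
0.356 kWh/oz → 4.52071×10⁷ J/kg
m = E / e_s = 1.5561×10⁶ / 4.52071×10⁷ = 0.0344216 kg
In slug: 0.0344216 / 14.5939 = 0.00235863 slug

0.00236 slug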